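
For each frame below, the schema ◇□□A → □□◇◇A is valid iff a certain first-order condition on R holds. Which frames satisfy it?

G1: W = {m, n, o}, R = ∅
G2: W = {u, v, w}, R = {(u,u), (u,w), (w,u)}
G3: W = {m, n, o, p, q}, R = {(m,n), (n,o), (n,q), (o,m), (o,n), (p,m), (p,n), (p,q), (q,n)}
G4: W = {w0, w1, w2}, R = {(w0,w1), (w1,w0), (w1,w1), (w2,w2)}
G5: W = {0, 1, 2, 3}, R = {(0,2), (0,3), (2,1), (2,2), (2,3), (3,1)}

G1, G2, G4

The schema corresponds to a generalized confluence (Geach) condition: ∀x ∀y ∀z ((xRy ∧ xR²z) → ∃w (yR²w ∧ zR²w)).
G1: satisfies the condition.
G2: satisfies the condition.
G3: fails — mRn, mR²q but no w with nR²w and qR²w.
G4: satisfies the condition.
G5: fails — 0R2, 0R²1 but no w with 2R²w and 1R²w.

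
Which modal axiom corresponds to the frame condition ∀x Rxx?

□q → q

The condition is reflexivity. The T schema □q → q defines it.
Suppose □q→q is valid. At any x set V(q)={w : Rxw}. Then □q holds at x, so q holds at x, i.e. Rxx.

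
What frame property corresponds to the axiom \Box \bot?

emptiness of R: \forall x \forall y \neg Rxy

This is the Ver axiom.
Its frame correspondent is emptiness of R — \forall x \forall y \neg Rxy.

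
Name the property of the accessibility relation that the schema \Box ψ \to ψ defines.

This is the T axiom.
It corresponds to reflexivity: \forall x Rxx.

reflexivity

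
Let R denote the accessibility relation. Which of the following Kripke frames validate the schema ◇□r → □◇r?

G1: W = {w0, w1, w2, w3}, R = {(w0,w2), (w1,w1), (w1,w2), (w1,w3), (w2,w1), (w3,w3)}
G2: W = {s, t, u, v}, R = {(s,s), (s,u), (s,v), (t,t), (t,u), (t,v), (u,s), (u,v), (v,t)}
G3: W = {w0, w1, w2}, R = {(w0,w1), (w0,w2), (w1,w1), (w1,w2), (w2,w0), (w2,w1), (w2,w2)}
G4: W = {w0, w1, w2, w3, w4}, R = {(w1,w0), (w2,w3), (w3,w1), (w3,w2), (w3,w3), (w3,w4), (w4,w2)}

This is the axiom for convergence; its first-order frame correspondent is ∀x ∀y ∀z (Rxy ∧ Rxz → ∃w (Ryw ∧ Rzw)).
G1: fails — Rw1w2 and Rw1w3 but w2 and w3 have no common successor.
G2: fails — Rsv and Rsu but v and u have no common successor.
G3: holds.
G4: fails — Rw1w0 and Rw1w0 but w0 and w0 have no common successor.

G3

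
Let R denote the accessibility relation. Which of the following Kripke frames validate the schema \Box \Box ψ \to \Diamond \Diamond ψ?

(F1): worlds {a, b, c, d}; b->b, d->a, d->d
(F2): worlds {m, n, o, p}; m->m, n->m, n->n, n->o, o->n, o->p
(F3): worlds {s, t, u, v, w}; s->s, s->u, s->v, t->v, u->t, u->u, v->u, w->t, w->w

This is the axiom for a generalized confluence (Geach) condition; its first-order frame correspondent is \forall x \exists w (x R^2 w \wedge x R^2 w).
(F1): fails — at a but no w with aR²w and aR²w.
(F2): fails — at p but no w with pR²w and pR²w.
(F3): ✓.

(F3)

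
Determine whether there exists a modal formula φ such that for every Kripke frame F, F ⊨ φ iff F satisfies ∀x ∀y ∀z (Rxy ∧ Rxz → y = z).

Yes: it is partial functionality, defined by the CD schema ◇p → □p.

Yes, by ◇p → □p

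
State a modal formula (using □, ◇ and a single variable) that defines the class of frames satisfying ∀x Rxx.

□s → s

This is reflexivity; the standard corresponding axiom is T: □s → s.
Suppose □s→s is valid. At any x set V(s)={w : Rxw}. Then □s holds at x, so s holds at x, i.e. Rxx.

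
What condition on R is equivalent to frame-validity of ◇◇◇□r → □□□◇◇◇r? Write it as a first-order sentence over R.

∀x ∀y ∀z ((xR³y ∧ xR³z) → ∃w (yRw ∧ zR³w))

This is a Sahlqvist (Geach-type) schema ◇^3□^1r → □^3◇^3r.
Minimal-valuation argument: fix x; take any y with xR^3y and any z with xR^3z. Set V(r) to the set of worlds R-reachable from y in exactly 1 step. Then □^1r holds at y, so the antecedent holds at x; validity forces ◇^3r at z, giving a w with zR^3w and yR^1w.
First-order correspondent: ∀x ∀y ∀z ((xR³y ∧ xR³z) → ∃w (yRw ∧ zR³w)).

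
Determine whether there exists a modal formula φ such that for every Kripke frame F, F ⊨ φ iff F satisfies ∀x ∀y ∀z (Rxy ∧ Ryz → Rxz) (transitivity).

Definable; □q → □□q defines it

The condition is transitivity. A defining modal formula is □q → □□q.
Suppose □q→□□q is valid. Take Rxy, Ryz and set V(q)={w : Rxw}. Then □q at x, so □□q at x, so □q at y, so q at z, i.e. Rxz.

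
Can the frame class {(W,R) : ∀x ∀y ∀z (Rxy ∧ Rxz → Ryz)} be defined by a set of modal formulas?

Yes: it is the Euclidean property, defined by the 5 schema ◇q → □◇q.

Yes, by ◇q → □◇q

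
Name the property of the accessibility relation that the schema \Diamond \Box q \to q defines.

Symmetry

Replacing q by ¬q and contraposing gives the equivalent schema q → □◇q.
Suppose q→□◇q is valid. Take Rxy and set V(q)={x}. Then q at x, so □◇q at x, so ◇q at y, so some z with Ryz has q; z=x, i.e. Ryx.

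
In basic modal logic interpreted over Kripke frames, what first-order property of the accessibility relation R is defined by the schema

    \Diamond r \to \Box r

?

Partial functionality

Suppose ◇r→□r is valid. Take Rxy, Rxz and set V(r)={y}. Then ◇r at x, so □r at x, so r at z, i.e. z=y.
The converse is a direct semantic check.
So the correspondent is partial functionality.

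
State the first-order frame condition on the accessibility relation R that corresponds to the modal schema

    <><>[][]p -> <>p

forall x forall y (x R^2 y -> exists w (y R^2 w & xRw))

This is a Sahlqvist (Geach-type) schema ◇^2□^2p → □^0◇^1p.
First-order correspondent: forall x forall y (x R^2 y -> exists w (y R^2 w & xRw)).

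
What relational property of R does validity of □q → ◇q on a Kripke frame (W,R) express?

Suppose □q→◇q is valid. At any x set V(q)=W. Then □q at x, so ◇q at x, so x has a successor.
Conversely, on a frame with seriality the schema holds at every world under every valuation.
Frame condition: ∀x ∃y Rxy.

seriality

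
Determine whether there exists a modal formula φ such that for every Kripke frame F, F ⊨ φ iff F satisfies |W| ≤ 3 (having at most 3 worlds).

Not definable by any modal formula

Any modally definable frame class is closed under disjoint unions.
Any modal formula valid on each of 4 disjoint one-world frames is valid on their disjoint union (validity is preserved under disjoint unions). Each one-world frame has |W|=1≤3, but the union has |W|=4.
So no modal formula (or set of formulas) defines exactly the |W|≤3 frames.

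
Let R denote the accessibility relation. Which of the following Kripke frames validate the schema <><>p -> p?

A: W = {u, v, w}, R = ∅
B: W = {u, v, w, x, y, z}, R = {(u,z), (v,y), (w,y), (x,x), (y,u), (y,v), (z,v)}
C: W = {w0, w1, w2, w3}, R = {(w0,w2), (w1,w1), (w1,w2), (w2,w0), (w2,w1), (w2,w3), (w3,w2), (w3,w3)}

A

This is the axiom for a generalized confluence (Geach) condition; its first-order frame correspondent is forall x forall y (x R^2 y -> exists w (y = w & x = w)).
A: holds.
B: fails — uR²v but v ≠ u.
C: fails — w0R²w1 but w1 ≠ w0.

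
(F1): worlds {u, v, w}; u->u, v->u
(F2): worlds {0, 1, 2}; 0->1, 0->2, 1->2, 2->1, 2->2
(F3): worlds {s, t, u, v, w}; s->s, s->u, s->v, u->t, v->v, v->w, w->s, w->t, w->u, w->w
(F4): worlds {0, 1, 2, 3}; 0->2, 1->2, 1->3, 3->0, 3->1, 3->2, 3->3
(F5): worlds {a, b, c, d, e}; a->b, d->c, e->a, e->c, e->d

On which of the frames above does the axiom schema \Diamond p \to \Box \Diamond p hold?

(F1)

This is the axiom for the Euclidean property; its first-order frame correspondent is \forall x \forall y \forall z (Rxy \wedge Rxz \to Ryz).
(F1): condition met.
(F2): fails — R01 and R01 but not R11.
(F3): fails — Rsv and Rsu but not Rvu.
(F4): fails — R02 and R02 but not R22.
(F5): fails — Rab and Rab but not Rbb.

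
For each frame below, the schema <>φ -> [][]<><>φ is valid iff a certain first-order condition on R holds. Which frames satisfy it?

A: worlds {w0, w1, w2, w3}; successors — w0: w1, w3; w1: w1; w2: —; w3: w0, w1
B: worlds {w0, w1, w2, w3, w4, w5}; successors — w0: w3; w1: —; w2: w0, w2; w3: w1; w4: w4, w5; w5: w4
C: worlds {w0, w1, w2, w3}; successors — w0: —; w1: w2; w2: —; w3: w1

none

Frame correspondent (Sahlqvist): forall x forall y forall z ((xRy & x R^2 z) -> exists w (y = w & z R^2 w)) — i.e. a generalized confluence (Geach) condition.
A: fails — w0Rw3, w0R²w0 but no w with w3=w and w0R²w.
B: fails — w0Rw3, w0R²w1 but no w with w3=w and w1R²w.
C: fails — w3Rw1, w3R²w2 but no w with w1=w and w2R²w.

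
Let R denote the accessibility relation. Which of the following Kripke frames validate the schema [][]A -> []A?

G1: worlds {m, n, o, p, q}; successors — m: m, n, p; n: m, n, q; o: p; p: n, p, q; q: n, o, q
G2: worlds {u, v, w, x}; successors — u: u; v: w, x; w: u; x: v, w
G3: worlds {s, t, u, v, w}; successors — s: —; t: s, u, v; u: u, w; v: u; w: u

Frame correspondent (Sahlqvist): forall x forall y (Rxy -> exists z (Rxz & Rzy)) — i.e. density.
G1: condition met.
G2: fails — Rvx but no z with Rvz and Rzx.
G3: fails — Rtv but no z with Rtz and Rzv.
Valid on: G1.

G1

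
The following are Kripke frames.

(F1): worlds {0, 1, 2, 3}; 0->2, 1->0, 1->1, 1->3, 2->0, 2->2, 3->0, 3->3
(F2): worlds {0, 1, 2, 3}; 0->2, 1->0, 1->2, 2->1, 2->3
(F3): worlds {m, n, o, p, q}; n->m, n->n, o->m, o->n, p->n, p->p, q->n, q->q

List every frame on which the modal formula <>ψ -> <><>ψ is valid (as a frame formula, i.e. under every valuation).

(F1), (F3)

This is the axiom for a generalized confluence (Geach) condition; its first-order frame correspondent is forall x forall y (xRy -> exists w (y = w & x R^2 w)).
(F1): holds.
(F2): fails — 0R2 but no w with 2=w and 0R²w.
(F3): holds.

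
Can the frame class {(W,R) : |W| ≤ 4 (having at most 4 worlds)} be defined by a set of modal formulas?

If a class were modally definable it would be closed under disjoint unions (Goldblatt–Thomason).
Any modal formula valid on each of 5 disjoint one-world frames is valid on their disjoint union (validity is preserved under disjoint unions). Each one-world frame has |W|=1≤4, but the union has |W|=5.
So no modal formula (or set of formulas) defines exactly the |W|≤4 frames.

Not definable by any modal formula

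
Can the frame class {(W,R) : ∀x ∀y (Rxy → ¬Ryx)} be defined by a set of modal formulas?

Modal frame validity is preserved under surjective bounded morphisms.
The 4-cycle (worlds w0,w1,w2,w3 with w0→w1→w2→w3→w0) is asymmetric. Mapping every world to a single reflexive point • is a surjective bounded morphism, and the reflexive point is not asymmetric (R•• but asymmetry requires ¬R••).
So no modal formula (or set of formulas) defines exactly the asymmetric frames.

No — not modally definable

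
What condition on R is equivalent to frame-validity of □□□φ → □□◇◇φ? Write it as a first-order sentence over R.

This is a Sahlqvist (Geach-type) schema ◇^0□^3φ → □^2◇^2φ.
Minimal-valuation argument: fix x; take any y with xR^0y and any z with xR^2z. Set V(φ) to the set of worlds R-reachable from y in exactly 3 steps. Then □^3φ holds at y, so the antecedent holds at x; validity forces ◇^2φ at z, giving a w with zR^2w and yR^3w.
First-order correspondent: ∀x ∀z (xR²z → ∃w (xR³w ∧ zR²w)).

∀x ∀z (xR²z → ∃w (xR³w ∧ zR²w))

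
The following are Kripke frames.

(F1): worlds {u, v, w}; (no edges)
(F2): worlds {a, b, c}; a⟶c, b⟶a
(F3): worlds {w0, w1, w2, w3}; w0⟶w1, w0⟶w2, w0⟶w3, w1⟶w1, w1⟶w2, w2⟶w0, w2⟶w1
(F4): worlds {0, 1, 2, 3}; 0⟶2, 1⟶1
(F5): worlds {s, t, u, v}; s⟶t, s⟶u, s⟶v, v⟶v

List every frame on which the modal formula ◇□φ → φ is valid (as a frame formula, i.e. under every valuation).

Frame correspondent (Sahlqvist): ∀x ∀y (Rxy → Ryx) — i.e. symmetry.
(F1): condition met.
(F2): fails — Rac but not Rca.
(F3): fails — Rw0w1 but not Rw1w0.
(F4): fails — R02 but not R20.
(F5): fails — Rsu but not Rus.
Valid on: (F1).

(F1)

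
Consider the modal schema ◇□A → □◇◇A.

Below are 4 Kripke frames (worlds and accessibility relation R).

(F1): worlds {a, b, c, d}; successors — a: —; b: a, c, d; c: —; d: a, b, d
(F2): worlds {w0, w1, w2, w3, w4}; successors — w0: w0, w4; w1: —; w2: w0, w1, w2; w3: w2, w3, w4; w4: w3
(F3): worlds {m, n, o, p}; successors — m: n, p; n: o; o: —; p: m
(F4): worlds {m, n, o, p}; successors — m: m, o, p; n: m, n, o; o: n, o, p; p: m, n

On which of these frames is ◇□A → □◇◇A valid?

This is the axiom for a generalized confluence (Geach) condition; its first-order frame correspondent is ∀x ∀y ∀z ((xRy ∧ xRz) → ∃w (yRw ∧ zR²w)).
(F1): fails — bRa, bRa but no w with aRw and aR²w.
(F2): fails — w2Rw0, w2Rw1 but no w with w0Rw and w1R²w.
(F3): fails — mRn, mRn but no w with nRw and nR²w.
(F4): satisfies the condition.

(F4)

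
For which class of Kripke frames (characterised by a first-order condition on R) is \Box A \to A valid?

Suppose □A→A is valid. At any x set V(A)={w : Rxw}. Then □A holds at x, so A holds at x, i.e. Rxx.
The converse is a direct semantic check.
Frame condition: \forall x Rxx.

reflexivity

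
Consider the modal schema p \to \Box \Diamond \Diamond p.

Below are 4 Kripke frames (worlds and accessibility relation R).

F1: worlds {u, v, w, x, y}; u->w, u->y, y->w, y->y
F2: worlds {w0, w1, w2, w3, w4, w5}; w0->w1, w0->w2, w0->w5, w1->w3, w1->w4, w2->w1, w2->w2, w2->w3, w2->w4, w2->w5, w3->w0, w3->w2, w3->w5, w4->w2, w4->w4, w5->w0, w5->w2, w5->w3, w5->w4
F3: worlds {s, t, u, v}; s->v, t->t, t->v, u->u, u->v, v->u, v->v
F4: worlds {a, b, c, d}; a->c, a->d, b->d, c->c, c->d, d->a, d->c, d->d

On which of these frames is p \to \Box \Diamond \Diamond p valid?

This is the axiom for a generalized confluence (Geach) condition; its first-order frame correspondent is \forall x \forall z (xRz \to \exists w (x = w \wedge z R^2 w)).
F1: fails — uRw but no t with u=t and wR²t.
F2: holds.
F3: fails — sRv but no w with s=w and vR²w.
F4: fails — bRd but no w with b=w and dR²w.

F2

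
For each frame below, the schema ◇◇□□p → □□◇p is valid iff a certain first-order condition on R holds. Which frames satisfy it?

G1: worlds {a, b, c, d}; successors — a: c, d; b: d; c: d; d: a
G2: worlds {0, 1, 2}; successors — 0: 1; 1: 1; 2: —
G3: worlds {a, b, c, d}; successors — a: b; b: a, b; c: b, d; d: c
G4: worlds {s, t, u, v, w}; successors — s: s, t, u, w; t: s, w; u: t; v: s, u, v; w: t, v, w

G2

This is the axiom for a generalized confluence (Geach) condition; its first-order frame correspondent is ∀x ∀y ∀z ((xR²y ∧ xR²z) → ∃w (yR²w ∧ zRw)).
G1: fails — aR²d, aR²d but no w with dR²w and dRw.
G2: satisfies the condition.
G3: fails — dR²b, dR²d but no w with bR²w and dRw.
G4: fails — sR²u, sR²u but no w* with uR²w* and uRw*.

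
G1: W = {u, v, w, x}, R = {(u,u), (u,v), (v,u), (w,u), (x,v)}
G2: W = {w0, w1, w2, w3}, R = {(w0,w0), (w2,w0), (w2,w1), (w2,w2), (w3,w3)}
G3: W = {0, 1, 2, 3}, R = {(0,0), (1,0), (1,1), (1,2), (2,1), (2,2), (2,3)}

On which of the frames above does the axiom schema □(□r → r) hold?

none

Frame correspondent (Sahlqvist): ∀x ∀y (Rxy → Ryy) — i.e. shift-reflexivity.
G1: fails — Ruv but not Rvv.
G2: fails — Rw2w1 but not Rw1w1.
G3: fails — R23 but not R33.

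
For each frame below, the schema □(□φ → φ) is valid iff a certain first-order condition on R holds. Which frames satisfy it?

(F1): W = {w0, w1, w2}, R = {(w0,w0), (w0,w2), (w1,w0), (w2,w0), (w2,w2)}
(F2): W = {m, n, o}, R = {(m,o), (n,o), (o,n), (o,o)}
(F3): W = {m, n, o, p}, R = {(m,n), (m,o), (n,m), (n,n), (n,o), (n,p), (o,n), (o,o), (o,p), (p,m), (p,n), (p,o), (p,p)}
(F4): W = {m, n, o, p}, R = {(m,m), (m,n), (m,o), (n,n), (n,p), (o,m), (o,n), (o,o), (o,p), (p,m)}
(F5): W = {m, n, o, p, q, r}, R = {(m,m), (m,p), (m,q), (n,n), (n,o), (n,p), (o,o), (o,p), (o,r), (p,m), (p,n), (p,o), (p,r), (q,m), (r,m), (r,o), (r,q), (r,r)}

(F1)

The schema corresponds to shift-reflexivity: ∀x ∀y (Rxy → Ryy).
(F1): holds.
(F2): fails — Ron but not Rnn.
(F3): fails — Rpm but not Rmm.
(F4): fails — Rop but not Rpp.
(F5): fails — Rop but not Rpp.
Valid on: (F1).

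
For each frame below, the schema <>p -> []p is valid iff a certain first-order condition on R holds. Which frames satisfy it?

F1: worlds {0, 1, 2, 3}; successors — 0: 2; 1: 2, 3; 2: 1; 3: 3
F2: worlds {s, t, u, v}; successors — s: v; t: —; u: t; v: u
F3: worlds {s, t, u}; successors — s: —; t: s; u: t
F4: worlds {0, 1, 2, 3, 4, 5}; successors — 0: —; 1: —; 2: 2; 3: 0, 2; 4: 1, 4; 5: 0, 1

This is the axiom for partial functionality; its first-order frame correspondent is forall x forall y forall z (Rxy & Rxz -> y = z).
F1: fails — 1 sees both 2 and 3.
F2: condition met.
F3: condition met.
F4: fails — 3 sees both 0 and 2.
Valid on: F2, F3.

F2, F3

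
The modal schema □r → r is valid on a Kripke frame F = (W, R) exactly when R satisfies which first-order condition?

Suppose □r→r is valid. At any x set V(r)={w : Rxw}. Then □r holds at x, so r holds at x, i.e. Rxx.

reflexivity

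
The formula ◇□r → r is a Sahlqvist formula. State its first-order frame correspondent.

Replacing r by ¬r and contraposing gives the equivalent schema r → □◇r.
Suppose r→□◇r is valid. Take Rxy and set V(r)={x}. Then r at x, so □◇r at x, so ◇r at y, so some z with Ryz has r; z=x, i.e. Ryx.

Symmetry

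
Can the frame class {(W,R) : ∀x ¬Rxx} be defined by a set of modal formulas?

Not modally definable

Any modally definable frame class is closed under surjective bounded morphisms.
The 2-cycle (worlds s,t with s→t→s) is irreflexive, and the map sending every world to a single reflexive point • is a surjective bounded morphism (forth: every edge maps to (•,•); back: every world has a successor). So any modal formula valid on the 2-cycle is also valid on the reflexive point, which is not irreflexive.
So no modal formula (or set of formulas) defines exactly the irreflexive frames.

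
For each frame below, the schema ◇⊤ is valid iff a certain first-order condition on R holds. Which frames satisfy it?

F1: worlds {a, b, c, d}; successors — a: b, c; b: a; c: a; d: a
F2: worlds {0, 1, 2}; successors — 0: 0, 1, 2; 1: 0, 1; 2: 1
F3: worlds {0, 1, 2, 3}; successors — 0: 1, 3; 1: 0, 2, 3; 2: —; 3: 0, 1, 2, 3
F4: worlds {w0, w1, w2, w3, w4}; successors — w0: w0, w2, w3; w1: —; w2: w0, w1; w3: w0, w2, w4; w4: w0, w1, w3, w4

Frame correspondent (Sahlqvist): ∀x ∃y Rxy — i.e. seriality.
F1: condition met.
F2: condition met.
F3: fails — world 2 has no successor.
F4: fails — world w1 has no successor.

F1, F2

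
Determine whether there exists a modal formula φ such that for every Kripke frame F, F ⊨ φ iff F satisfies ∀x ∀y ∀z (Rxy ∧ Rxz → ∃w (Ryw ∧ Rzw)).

Yes — defined by ◇□q → □◇q

Yes: it is convergence, defined by the .2 schema ◇□q → □◇q.
Suppose ◇□q→□◇q is valid. Take Rxy, Rxz and set V(q)={w : Ryw}. Then □q at y so ◇□q at x, so □◇q at x, so ◇q at z, giving w with Rzw and Ryw.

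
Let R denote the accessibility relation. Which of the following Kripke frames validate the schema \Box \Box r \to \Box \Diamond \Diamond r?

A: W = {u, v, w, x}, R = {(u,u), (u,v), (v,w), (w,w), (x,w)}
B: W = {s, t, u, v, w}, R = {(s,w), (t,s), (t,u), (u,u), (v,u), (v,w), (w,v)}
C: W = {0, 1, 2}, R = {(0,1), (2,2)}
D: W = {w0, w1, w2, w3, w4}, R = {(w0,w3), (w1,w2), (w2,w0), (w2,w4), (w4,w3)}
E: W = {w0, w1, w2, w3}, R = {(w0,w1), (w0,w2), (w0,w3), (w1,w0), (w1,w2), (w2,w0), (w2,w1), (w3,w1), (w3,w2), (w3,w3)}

A, E

This is the axiom for a generalized confluence (Geach) condition; its first-order frame correspondent is \forall x \forall z (xRz \to \exists w (x R^2 w \wedge z R^2 w)).
A: ✓.
B: fails — sRw but no w* with sR²w* and wR²w*.
C: fails — 0R1 but no w with 0R²w and 1R²w.
D: fails — w0Rw3 but no w with w0R²w and w3R²w.
E: ✓.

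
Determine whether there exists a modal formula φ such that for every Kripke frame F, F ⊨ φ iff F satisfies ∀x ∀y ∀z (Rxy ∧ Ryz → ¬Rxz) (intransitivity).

No

Any modally definable frame class is closed under surjective bounded morphisms.
The 3-cycle (worlds a,b,c with a→b→c→a) is intransitive. Mapping every world to a single reflexive point • is a surjective bounded morphism; the reflexive point is not intransitive (R••∧R•• but R••).
Hence intransitivity is not modally definable.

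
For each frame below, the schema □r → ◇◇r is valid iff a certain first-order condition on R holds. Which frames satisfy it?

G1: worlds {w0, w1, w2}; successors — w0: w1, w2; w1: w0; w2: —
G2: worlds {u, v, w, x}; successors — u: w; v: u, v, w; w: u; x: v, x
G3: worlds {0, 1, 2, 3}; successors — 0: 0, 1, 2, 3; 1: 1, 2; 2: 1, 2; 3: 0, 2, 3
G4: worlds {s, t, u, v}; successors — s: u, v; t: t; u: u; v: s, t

Frame correspondent (Sahlqvist): ∀x ∃w (xRw ∧ xR²w) — i.e. a generalized confluence (Geach) condition.
G1: fails — at w0 but no w with w0Rw and w0R²w.
G2: fails — at u but no t with uRt and uR²t.
G3: satisfies the condition.
G4: satisfies the condition.

G3, G4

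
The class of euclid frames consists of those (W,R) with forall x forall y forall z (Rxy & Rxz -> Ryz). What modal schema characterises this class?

The condition is the Euclidean property. The 5 schema ◇p → □◇p defines it.
Suppose ◇p→□◇p is valid. Take Rxy, Rxz and set V(p)={y}. Then ◇p at x, so □◇p at x, so ◇p at z, so some w with Rzw has p; w=y, i.e. Rzy. By symmetry of the argument, Ryz.

◇p → □◇p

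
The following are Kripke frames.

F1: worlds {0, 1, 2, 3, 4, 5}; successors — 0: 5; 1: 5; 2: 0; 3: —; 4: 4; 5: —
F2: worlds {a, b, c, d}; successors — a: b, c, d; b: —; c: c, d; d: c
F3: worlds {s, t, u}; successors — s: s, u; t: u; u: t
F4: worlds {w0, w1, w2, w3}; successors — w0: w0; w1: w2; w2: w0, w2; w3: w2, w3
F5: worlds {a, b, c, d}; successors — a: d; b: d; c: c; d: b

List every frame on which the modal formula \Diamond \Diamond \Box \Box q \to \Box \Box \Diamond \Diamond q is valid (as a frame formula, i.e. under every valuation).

F2, F4, F5

The schema corresponds to a generalized confluence (Geach) condition: \forall x \forall y \forall z ((x R^2 y \wedge x R^2 z) \to \exists w (y R^2 w \wedge z R^2 w)).
F1: fails — 2R²5, 2R²5 but no w with 5R²w and 5R²w.
F2: holds.
F3: fails — sR²t, sR²u but no w with tR²w and uR²w.
F4: holds.
F5: holds.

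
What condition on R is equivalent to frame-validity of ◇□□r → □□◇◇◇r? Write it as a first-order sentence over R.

∀x ∀y ∀z ((xRy ∧ xR²z) → ∃w (yR²w ∧ zR³w))

This is a Sahlqvist (Geach-type) schema ◇^1□^2r → □^2◇^3r.
First-order correspondent: ∀x ∀y ∀z ((xRy ∧ xR²z) → ∃w (yR²w ∧ zR³w)).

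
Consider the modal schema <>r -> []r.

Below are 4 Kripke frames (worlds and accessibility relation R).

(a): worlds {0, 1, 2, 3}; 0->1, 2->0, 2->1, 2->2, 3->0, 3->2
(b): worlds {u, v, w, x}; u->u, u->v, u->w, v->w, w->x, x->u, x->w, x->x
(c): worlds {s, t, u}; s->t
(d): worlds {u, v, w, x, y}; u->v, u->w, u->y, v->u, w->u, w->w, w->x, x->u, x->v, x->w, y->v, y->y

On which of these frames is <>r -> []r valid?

The schema corresponds to partial functionality: forall x forall y forall z (Rxy & Rxz -> y = z).
(a): fails — 2 sees both 0 and 1.
(b): fails — u sees both u and v.
(c): condition met.
(d): fails — u sees both v and w.

(c)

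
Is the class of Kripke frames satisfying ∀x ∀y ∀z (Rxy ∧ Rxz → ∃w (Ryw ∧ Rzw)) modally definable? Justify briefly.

Yes: it is convergence, defined by the .2 schema ◇□p → □◇p.

Yes — defined by ◇□p → □◇p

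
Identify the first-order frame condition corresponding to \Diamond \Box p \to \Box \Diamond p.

This schema is the .2 axiom.
It corresponds to convergence: \forall x \forall y \forall z (Rxy \wedge Rxz \to \exists w (Ryw \wedge Rzw)).

Convergence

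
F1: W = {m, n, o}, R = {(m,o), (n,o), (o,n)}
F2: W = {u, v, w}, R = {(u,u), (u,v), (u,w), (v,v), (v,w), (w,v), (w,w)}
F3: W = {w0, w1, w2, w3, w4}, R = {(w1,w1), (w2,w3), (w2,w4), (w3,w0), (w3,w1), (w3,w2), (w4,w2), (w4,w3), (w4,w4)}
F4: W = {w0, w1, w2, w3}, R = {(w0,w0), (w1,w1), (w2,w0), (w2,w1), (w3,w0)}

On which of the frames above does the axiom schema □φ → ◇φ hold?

The schema corresponds to seriality: ∀x ∃y Rxy.
F1: ✓.
F2: ✓.
F3: fails — world w0 has no successor.
F4: ✓.

F1, F2, F4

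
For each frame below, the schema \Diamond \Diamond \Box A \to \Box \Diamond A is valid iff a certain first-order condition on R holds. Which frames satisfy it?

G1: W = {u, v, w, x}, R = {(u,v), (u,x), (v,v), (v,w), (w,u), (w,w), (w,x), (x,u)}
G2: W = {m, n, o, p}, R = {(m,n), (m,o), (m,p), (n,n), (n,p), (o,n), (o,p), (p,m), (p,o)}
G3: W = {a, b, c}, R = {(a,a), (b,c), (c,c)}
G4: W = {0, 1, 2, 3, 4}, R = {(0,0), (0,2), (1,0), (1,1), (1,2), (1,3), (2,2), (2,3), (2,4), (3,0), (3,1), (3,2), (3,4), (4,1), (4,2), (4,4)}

G3, G4

This is the axiom for a generalized confluence (Geach) condition; its first-order frame correspondent is \forall x \forall y \forall z ((x R^2 y \wedge xRz) \to \exists w (yRw \wedge zRw)).
G1: fails — uR²u, uRx but no t with uRt and xRt.
G2: fails — mR²n, mRp but no w with nRw and pRw.
G3: satisfies the condition.
G4: satisfies the condition.
Valid on: G3, G4.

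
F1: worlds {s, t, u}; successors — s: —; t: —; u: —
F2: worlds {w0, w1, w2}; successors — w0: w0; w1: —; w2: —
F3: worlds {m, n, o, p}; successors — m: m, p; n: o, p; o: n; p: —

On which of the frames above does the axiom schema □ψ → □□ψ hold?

F1, F2

This is the axiom for transitivity; its first-order frame correspondent is ∀x ∀y ∀z (Rxy ∧ Ryz → Rxz).
F1: holds.
F2: holds.
F3: fails — Ron and Rno but not Roo.
Valid on: F1, F2.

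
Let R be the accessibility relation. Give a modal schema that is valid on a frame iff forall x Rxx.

□ψ → ψ

A defining formula is □ψ → ψ (the T axiom).
Suppose □ψ→ψ is valid. At any x set V(ψ)={w : Rxw}. Then □ψ holds at x, so ψ holds at x, i.e. Rxx.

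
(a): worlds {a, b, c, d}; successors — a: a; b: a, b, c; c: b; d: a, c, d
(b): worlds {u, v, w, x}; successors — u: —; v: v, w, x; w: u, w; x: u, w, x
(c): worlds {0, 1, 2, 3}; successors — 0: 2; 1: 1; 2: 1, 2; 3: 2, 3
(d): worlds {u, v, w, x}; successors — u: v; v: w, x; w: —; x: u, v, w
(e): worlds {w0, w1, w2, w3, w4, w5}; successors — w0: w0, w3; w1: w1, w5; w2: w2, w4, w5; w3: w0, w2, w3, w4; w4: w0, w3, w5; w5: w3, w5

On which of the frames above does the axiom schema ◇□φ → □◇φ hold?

(c)

Frame correspondent (Sahlqvist): ∀x ∀y ∀z (Rxy ∧ Rxz → ∃w (Ryw ∧ Rzw)) — i.e. convergence.
(a): fails — Rbc and Rba but c and a have no common successor.
(b): fails — Rww and Rwu but w and u have no common successor.
(c): ✓.
(d): fails — Rvw and Rvw but w and w have no common successor.
(e): fails — Rw3w2 and Rw3w0 but w2 and w0 have no common successor.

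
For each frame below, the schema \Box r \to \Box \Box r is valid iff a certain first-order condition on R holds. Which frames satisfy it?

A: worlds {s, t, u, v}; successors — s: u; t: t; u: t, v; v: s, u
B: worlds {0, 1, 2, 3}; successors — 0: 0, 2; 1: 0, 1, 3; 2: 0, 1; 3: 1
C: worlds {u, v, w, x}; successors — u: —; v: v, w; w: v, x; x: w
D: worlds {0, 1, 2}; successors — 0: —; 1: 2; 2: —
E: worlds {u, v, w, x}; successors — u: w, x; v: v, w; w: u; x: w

Frame correspondent (Sahlqvist): \forall x \forall y \forall z (Rxy \wedge Ryz \to Rxz) — i.e. transitivity.
A: fails — Ruv and Rvu but not Ruu.
B: fails — R10 and R02 but not R12.
C: fails — Rxw and Rwx but not Rxx.
D: condition met.
E: fails — Rxw and Rwu but not Rxu.

D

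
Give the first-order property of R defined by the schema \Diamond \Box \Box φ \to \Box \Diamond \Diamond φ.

This is a Sahlqvist (Geach-type) schema ◇^1□^2φ → □^1◇^2φ.
First-order correspondent: \forall x \forall y \forall z ((xRy \wedge xRz) \to \exists w (y R^2 w \wedge z R^2 w)).

\forall x \forall y \forall z ((xRy \wedge xRz) \to \exists w (y R^2 w \wedge z R^2 w))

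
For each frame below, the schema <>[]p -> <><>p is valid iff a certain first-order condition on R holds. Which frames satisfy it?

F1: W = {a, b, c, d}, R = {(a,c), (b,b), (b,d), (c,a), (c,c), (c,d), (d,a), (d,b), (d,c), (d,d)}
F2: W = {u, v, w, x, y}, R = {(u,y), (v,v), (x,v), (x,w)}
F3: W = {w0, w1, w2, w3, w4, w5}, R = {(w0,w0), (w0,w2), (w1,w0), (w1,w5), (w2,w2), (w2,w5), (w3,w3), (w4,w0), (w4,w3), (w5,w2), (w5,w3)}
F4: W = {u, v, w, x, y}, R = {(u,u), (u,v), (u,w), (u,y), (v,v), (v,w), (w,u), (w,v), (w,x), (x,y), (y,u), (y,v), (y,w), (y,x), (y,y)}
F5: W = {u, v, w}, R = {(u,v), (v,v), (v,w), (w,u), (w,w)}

F1, F3, F4, F5

Frame correspondent (Sahlqvist): forall x forall y (xRy -> exists w (yRw & x R^2 w)) — i.e. a generalized confluence (Geach) condition.
F1: condition met.
F2: fails — uRy but no t with yRt and uR²t.
F3: condition met.
F4: condition met.
F5: condition met.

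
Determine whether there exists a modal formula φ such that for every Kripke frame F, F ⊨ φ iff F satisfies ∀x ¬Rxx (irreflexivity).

Modal frame validity is preserved under surjective bounded morphisms.
The 5-cycle (worlds s,t,u,v,w with s→t→u→v→w→s) is irreflexive, and the map sending every world to a single reflexive point • is a surjective bounded morphism (forth: every edge maps to (•,•); back: every world has a successor). So any modal formula valid on the 5-cycle is also valid on the reflexive point, which is not irreflexive.
So the class is not modally definable.

Not definable by any modal formula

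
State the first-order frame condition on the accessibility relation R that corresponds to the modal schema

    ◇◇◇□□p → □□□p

∀x ∀y ∀z ((xR³y ∧ xR³z) → ∃w (yR²w ∧ z = w))

This is a Sahlqvist (Geach-type) schema ◇^3□^2p → □^3◇^0p.
First-order correspondent: ∀x ∀y ∀z ((xR³y ∧ xR³z) → ∃w (yR²w ∧ z = w)).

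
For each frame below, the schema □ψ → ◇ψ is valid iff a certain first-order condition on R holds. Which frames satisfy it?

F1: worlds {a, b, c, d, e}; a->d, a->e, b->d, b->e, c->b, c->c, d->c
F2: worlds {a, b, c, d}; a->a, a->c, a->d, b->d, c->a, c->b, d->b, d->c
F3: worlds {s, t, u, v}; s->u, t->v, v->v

F2

The schema corresponds to seriality: ∀x ∃y Rxy.
F1: fails — world e has no successor.
F2: condition met.
F3: fails — world u has no successor.
Valid on: F2.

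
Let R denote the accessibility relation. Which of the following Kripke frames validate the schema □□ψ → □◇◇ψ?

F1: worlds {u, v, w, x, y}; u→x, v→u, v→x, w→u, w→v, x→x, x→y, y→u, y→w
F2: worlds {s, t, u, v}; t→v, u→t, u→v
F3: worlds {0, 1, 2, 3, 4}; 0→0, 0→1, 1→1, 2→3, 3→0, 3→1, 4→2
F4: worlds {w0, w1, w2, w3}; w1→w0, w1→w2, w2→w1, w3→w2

The schema corresponds to a generalized confluence (Geach) condition: ∀x ∀z (xRz → ∃w (xR²w ∧ zR²w)).
F1: holds.
F2: fails — tRv but no w with tR²w and vR²w.
F3: fails — 4R2 but no w with 4R²w and 2R²w.
F4: fails — w1Rw0 but no w with w1R²w and w0R²w.

F1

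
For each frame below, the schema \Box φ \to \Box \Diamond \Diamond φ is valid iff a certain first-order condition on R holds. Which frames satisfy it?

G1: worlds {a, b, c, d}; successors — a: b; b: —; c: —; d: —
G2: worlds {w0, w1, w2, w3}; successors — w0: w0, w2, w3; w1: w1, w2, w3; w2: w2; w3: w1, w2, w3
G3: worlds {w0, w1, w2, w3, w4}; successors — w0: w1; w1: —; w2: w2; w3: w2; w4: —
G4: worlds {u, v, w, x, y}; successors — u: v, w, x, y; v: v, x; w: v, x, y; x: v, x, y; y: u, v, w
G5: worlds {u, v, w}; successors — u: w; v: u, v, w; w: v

The schema corresponds to a generalized confluence (Geach) condition: \forall x \forall z (xRz \to \exists w (xRw \wedge z R^2 w)).
G1: fails — aRb but no w with aRw and bR²w.
G2: ✓.
G3: fails — w0Rw1 but no w with w0Rw and w1R²w.
G4: ✓.
G5: ✓.

G2, G4, G5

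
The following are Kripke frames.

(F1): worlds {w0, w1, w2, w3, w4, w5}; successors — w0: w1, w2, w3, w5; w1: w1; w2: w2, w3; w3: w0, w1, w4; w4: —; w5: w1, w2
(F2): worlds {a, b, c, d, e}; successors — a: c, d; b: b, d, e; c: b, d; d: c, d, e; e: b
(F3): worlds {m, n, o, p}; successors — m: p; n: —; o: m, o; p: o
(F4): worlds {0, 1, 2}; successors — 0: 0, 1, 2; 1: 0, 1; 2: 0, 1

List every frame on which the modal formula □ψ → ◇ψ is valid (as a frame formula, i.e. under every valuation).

(F2), (F4)

The schema corresponds to seriality: ∀x ∃y Rxy.
(F1): fails — world w4 has no successor.
(F2): ✓.
(F3): fails — world n has no successor.
(F4): ✓.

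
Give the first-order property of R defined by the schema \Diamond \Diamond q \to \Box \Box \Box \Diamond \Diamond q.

\forall x \forall y \forall z ((x R^2 y \wedge x R^3 z) \to \exists w (y = w \wedge z R^2 w))

This is a Sahlqvist (Geach-type) schema ◇^2□^0q → □^3◇^2q.
Minimal-valuation argument: fix x; take any y with xR^2y and any z with xR^3z. Set V(q) to the set of worlds R-reachable from y in exactly 0 steps. Then □^0q holds at y, so the antecedent holds at x; validity forces ◇^2q at z, giving a w with zR^2w and yR^0w.
First-order correspondent: \forall x \forall y \forall z ((x R^2 y \wedge x R^3 z) \to \exists w (y = w \wedge z R^2 w)).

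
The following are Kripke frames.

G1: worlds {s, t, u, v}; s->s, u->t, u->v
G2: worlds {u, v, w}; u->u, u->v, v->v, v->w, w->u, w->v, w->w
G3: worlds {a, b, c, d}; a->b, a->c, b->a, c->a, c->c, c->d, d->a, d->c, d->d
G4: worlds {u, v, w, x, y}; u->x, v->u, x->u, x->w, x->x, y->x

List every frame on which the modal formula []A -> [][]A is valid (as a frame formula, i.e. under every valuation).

G1

The schema corresponds to transitivity: forall x forall y forall z (Rxy & Ryz -> Rxz).
G1: satisfies the condition.
G2: fails — Ruv and Rvw but not Ruw.
G3: fails — Rab and Rba but not Raa.
G4: fails — Ryx and Rxw but not Ryw.
Valid on: G1.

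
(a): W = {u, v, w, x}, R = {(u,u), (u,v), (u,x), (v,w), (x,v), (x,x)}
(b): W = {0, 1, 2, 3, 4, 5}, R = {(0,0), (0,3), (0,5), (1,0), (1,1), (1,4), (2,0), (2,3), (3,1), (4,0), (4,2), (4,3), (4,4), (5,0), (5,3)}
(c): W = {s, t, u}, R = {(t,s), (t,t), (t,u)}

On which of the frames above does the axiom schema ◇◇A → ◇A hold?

This is the axiom for transitivity; its first-order frame correspondent is ∀x ∀y ∀z (Rxy ∧ Ryz → Rxz).
(a): fails — Ruv and Rvw but not Ruw.
(b): fails — R10 and R03 but not R13.
(c): condition met.

(c)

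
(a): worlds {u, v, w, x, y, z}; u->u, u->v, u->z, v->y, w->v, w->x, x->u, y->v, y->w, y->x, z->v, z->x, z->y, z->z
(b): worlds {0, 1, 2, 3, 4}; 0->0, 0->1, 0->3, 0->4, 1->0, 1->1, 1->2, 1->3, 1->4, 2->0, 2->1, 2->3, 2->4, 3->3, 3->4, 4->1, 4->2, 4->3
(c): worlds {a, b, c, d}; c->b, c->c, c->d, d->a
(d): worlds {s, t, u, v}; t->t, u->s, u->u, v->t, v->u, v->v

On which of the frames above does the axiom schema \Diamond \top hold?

(a), (b)

The schema corresponds to seriality: \forall x \exists y Rxy.
(a): holds.
(b): holds.
(c): fails — world a has no successor.
(d): fails — world s has no successor.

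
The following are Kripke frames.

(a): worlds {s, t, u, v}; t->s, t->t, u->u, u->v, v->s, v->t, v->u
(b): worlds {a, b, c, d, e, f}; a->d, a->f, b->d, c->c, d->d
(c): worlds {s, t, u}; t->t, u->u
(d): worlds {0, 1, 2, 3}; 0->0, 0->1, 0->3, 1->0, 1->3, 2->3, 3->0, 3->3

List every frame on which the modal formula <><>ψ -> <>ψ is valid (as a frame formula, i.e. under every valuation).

This is the axiom for transitivity; its first-order frame correspondent is forall x forall y forall z (Rxy & Ryz -> Rxz).
(a): fails — Ruv and Rvt but not Rut.
(b): satisfies the condition.
(c): satisfies the condition.
(d): fails — R10 and R01 but not R11.
Valid on: (b), (c).

(b), (c)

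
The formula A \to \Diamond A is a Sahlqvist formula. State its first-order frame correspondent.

Replacing A by ¬A and contraposing gives the equivalent schema □A → A.
Suppose □A→A is valid. At any x set V(A)={w : Rxw}. Then □A holds at x, so A holds at x, i.e. Rxx.
Conversely, on a frame with reflexivity the schema holds at every world under every valuation.
Frame condition: \forall x Rxx.

reflexivity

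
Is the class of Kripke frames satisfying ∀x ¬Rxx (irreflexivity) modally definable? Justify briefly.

Modal frame validity is preserved under surjective bounded morphisms.
The 5-cycle (worlds s,t,u,v,w with s→t→u→v→w→s) is irreflexive, and the map sending every world to a single reflexive point • is a surjective bounded morphism (forth: every edge maps to (•,•); back: every world has a successor). So any modal formula valid on the 5-cycle is also valid on the reflexive point, which is not irreflexive.
So no modal formula (or set of formulas) defines exactly the irreflexive frames.

Not modally definable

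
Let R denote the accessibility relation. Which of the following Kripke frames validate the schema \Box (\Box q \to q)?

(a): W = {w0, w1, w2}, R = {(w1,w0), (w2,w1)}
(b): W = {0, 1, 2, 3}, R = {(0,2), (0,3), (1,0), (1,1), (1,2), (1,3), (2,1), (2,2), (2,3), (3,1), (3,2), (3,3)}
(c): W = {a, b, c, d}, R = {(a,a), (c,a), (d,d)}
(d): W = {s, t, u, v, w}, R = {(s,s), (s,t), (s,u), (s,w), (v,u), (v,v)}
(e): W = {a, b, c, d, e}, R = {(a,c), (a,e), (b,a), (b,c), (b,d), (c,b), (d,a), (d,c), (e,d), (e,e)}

(c)

This is the axiom for shift-reflexivity; its first-order frame correspondent is \forall x \forall y (Rxy \to Ryy).
(a): fails — Rw1w0 but not Rw0w0.
(b): fails — R10 but not R00.
(c): ✓.
(d): fails — Rvu but not Ruu.
(e): fails — Rbc but not Rcc.
Valid on: (c).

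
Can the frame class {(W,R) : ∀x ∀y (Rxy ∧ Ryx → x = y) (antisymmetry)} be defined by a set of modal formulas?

Not definable by any modal formula

Any modally definable frame class is closed under surjective bounded morphisms.
The 4-cycle (worlds 0,1,2,3 with 0→1→2→3→0) is antisymmetric. Sending even-indexed worlds to a and odd-indexed worlds to b is a surjective bounded morphism onto the two-world frame with a↔b, which is not antisymmetric.
So the class is not modally definable.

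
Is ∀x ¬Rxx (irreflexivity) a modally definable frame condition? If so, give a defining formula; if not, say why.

If a class were modally definable it would be closed under surjective bounded morphisms (Goldblatt–Thomason).
The 3-cycle (worlds 0,1,2 with 0→1→2→0) is irreflexive, and the map sending every world to a single reflexive point • is a surjective bounded morphism (forth: every edge maps to (•,•); back: every world has a successor). So any modal formula valid on the 3-cycle is also valid on the reflexive point, which is not irreflexive.
So no modal formula (or set of formulas) defines exactly the irreflexive frames.

Not definable by any modal formula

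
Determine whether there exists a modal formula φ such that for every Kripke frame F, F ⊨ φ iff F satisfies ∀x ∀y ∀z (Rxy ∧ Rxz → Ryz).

This is a Sahlqvist condition; the 5 axiom ◇r → □◇r defines it.
Suppose ◇r→□◇r is valid. Take Rxy, Rxz and set V(r)={y}. Then ◇r at x, so □◇r at x, so ◇r at z, so some w with Rzw has r; w=y, i.e. Rzy. By symmetry of the argument, Ryz.

Definable; ◇r → □◇r defines it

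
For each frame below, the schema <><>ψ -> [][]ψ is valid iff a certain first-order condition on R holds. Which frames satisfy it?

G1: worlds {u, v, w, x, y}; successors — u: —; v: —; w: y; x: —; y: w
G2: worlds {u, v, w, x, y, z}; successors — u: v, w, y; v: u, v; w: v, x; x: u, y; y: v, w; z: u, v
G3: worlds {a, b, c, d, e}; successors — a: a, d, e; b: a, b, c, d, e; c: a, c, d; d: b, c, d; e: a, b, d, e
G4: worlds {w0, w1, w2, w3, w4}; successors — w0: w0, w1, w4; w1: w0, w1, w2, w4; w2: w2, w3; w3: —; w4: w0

G1

This is the axiom for a generalized confluence (Geach) condition; its first-order frame correspondent is forall x forall y forall z ((x R^2 y & x R^2 z) -> exists w (y = w & z = w)).
G1: condition met.
G2: fails — uR²u, uR²v but u ≠ v.
G3: fails — aR²a, aR²b but a ≠ b.
G4: fails — w0R²w0, w0R²w1 but w0 ≠ w1.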